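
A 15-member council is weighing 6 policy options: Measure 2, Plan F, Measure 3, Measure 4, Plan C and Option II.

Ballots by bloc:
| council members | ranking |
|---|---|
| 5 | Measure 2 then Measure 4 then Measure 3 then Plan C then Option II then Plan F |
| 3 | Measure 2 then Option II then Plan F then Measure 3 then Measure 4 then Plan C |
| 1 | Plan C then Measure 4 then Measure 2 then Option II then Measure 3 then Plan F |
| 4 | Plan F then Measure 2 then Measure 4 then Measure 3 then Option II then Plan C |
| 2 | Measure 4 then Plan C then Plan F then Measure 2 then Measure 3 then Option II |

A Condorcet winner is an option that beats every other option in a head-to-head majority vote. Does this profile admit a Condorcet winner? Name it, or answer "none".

Pairwise majorities:
Measure 2 vs Plan F: Measure 2 wins 9–6.
Measure 2–Measure 3: Measure 2 15–0.
Measure 2–Measure 4: Measure 2 12–3.
Measure 2 vs Plan C: Measure 2, 12–3.
Measure 2 vs Option II: Measure 2, 15–0.
Plan F–Measure 3: Plan F 9–6.
Plan F vs Measure 4: Measure 4 wins 8–7.
Plan F–Plan C: Plan C 8–7.
Plan F vs Option II: Option II, 9–6.
Measure 3 vs Measure 4: Measure 4 wins 12–3.
Measure 3 vs Plan C: Measure 3, 12–3.
Measure 3 vs Option II: Measure 3 wins 11–4.
Measure 4–Plan C: Measure 4 14–1.
Measure 4 vs Option II: Measure 4, 12–3.
Plan C vs Option II: Plan C, 8–7.
Measure 2 defeats every rival head-to-head and is the Condorcet winner.

Measure 2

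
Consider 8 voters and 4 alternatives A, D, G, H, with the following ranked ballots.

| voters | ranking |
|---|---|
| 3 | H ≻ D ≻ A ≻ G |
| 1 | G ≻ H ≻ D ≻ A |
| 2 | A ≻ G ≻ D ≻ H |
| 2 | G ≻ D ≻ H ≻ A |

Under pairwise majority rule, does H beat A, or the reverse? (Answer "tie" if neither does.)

H

Ballots ranking H above A: 3 + 1 + 2 = 6.
Ballots ranking A above H: 8 − 6 = 2.
H wins the head-to-head 6–2.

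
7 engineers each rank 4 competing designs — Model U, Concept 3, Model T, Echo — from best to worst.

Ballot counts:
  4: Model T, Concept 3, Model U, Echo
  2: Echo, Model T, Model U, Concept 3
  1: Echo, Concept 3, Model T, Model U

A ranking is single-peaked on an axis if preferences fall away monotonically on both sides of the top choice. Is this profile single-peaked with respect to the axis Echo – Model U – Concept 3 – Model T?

no

Axis positions: Echo=1, Model U=2, Concept 3=3, Model T=4.
Group 1 (peak Model T at position 4): ranking walks positions 4-3-2-1, expanding outward from the peak — single-peaked.
Group 2: ranking walks positions 1-4-2-3; Model T is ranked above Model U even though Model U lies between Model T and the peak Echo on the axis — preferences dip and rise again. Not single-peaked.
Group 3: ranking walks positions 1-3-4-2; Concept 3 is ranked above Model U even though Model U lies between Concept 3 and the peak Echo on the axis — preferences dip and rise again. Not single-peaked.
Group 2 violates single-peakedness, so the profile is not single-peaked on this axis.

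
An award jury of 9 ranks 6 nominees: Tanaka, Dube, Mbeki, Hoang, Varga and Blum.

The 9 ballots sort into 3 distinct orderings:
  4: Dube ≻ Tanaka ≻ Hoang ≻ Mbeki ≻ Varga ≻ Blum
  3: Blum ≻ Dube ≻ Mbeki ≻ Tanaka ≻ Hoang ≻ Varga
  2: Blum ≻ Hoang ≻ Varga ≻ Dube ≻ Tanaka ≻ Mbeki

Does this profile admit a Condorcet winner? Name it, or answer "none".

Blum

Pairwise majorities:
Tanaka vs Dube: Dube wins 9–0.
Tanaka vs Mbeki: Tanaka, 6–3.
Tanaka–Hoang: Tanaka 7–2.
Tanaka vs Varga: Tanaka, 7–2.
Tanaka vs Blum: Blum, 5–4.
Dube vs Mbeki: Dube wins 9–0.
Dube vs Hoang: Dube, 7–2.
Dube–Varga: Dube 7–2.
Dube–Blum: Blum 5–4.
Mbeki vs Hoang: Hoang wins 6–3.
Mbeki vs Varga: Mbeki, 7–2.
Mbeki vs Blum: Blum, 5–4.
Hoang vs Varga: Hoang, 9–0.
Hoang–Blum: Blum 5–4.
Varga vs Blum: Blum, 5–4.
Blum beats each of Tanaka, Dube, Mbeki, Hoang, Varga — Blum is the Condorcet winner.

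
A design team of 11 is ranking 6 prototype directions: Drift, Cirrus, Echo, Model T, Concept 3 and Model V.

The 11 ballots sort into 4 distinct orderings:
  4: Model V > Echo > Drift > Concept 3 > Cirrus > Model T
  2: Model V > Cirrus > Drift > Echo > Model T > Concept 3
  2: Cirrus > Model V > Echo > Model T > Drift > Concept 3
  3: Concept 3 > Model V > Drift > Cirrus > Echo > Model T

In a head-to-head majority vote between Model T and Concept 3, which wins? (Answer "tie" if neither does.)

Concept 3

Ballots ranking Model T above Concept 3: 2 + 2 = 4.
Ballots ranking Concept 3 above Model T: 11 − 4 = 7.
Concept 3 wins the head-to-head 7–4.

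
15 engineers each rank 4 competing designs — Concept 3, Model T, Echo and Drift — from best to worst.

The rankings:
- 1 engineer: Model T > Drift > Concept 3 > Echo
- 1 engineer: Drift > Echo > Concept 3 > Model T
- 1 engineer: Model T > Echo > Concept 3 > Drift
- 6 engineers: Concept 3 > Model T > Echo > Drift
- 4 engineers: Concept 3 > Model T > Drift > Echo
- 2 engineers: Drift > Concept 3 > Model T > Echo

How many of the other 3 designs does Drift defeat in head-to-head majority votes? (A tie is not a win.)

Drift against each rival (15 engineers):
Drift vs Concept 3: Concept 3 wins 11–4.
Drift vs Model T: 3 to 12, Model T.
Drift vs Echo: Drift wins 8–7.
Drift beats Echo; loses to Concept 3, Model T — 1 pairwise win.

1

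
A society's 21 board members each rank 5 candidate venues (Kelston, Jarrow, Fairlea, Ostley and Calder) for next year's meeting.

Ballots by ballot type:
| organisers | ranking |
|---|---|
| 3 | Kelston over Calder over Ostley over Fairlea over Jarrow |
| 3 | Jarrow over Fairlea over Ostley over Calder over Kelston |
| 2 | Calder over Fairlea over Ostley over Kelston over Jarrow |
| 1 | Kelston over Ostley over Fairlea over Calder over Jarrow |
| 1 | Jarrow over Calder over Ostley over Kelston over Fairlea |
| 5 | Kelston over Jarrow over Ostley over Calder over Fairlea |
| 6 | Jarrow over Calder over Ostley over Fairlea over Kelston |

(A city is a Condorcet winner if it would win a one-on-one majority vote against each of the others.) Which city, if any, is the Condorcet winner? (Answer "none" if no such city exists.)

Check each pair by majority over 21 ballots:
Kelston vs Jarrow: 11 to 10, Kelston.
Kelston vs Fairlea: 10 to 11, Fairlea.
Kelston vs Ostley: Kelston preferred on 3+1+5 = 9 ballots; Ostley wins 12–9.
Kelston vs Calder: 9 to 12, Calder.
Jarrow vs Fairlea: Jarrow preferred on 3+1+5+6 = 15 ballots; Jarrow wins 15–6.
Jarrow vs Ostley: 3+1+5+6 = 15 for Jarrow, 6 for Ostley — Jarrow by 15–6.
Jarrow vs Calder: Jarrow is ranked higher on 3+1+5+6 = 15 ballots, Calder on 6. Jarrow wins 15–6.
Fairlea vs Ostley: 5 to 16, Ostley.
Fairlea vs Calder: 3+1 = 4 for Fairlea, 17 for Calder — Calder by 17–4.
Ostley vs Calder: Ostley preferred on 3+1+5 = 9 ballots; Calder wins 12–9.
Each city drops at least one matchup (Kelston loses to Fairlea; Jarrow loses to Kelston; Fairlea loses to Jarrow; Ostley loses to Jarrow; Calder loses to Jarrow); the cycle Kelston → Jarrow → Fairlea → Kelston rules out a Condorcet winner.

none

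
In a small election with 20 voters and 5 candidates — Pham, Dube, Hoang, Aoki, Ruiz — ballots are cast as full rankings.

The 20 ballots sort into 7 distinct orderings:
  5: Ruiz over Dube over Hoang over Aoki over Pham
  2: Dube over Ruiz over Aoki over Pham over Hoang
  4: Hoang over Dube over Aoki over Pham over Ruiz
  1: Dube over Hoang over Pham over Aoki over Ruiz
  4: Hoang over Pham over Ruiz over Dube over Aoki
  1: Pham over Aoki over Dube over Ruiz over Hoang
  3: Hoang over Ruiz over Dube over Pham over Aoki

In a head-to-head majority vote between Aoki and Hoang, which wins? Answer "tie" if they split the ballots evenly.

Hoang

Ballots ranking Aoki above Hoang: 2 + 1 = 3.
Ballots ranking Hoang above Aoki: 20 − 3 = 17.
Hoang wins the head-to-head 17–3.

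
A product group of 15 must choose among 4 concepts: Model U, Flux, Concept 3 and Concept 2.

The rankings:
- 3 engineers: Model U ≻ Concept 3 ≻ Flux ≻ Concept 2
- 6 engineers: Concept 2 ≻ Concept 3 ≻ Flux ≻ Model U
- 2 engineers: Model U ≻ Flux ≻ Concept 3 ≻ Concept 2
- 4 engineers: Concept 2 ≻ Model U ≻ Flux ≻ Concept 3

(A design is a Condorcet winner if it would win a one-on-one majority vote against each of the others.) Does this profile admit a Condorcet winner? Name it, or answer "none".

Pairwise majorities:
Model U vs Flux: Model U, 9–6.
Model U vs Concept 3: Model U is ranked higher on 3+2+4 = 9 ballots, Concept 3 on 6. Model U wins 9–6.
Model U vs Concept 2: Model U preferred on 3+2 = 5 ballots; Concept 2 wins 10–5.
Flux vs Concept 3: Flux preferred on 2+4 = 6 ballots; Concept 3 wins 9–6.
Flux vs Concept 2: Concept 2, 10–5.
Concept 3–Concept 2: Concept 2 10–5.
Only Concept 2 has no losses; Concept 2 is the Condorcet winner.

Concept 2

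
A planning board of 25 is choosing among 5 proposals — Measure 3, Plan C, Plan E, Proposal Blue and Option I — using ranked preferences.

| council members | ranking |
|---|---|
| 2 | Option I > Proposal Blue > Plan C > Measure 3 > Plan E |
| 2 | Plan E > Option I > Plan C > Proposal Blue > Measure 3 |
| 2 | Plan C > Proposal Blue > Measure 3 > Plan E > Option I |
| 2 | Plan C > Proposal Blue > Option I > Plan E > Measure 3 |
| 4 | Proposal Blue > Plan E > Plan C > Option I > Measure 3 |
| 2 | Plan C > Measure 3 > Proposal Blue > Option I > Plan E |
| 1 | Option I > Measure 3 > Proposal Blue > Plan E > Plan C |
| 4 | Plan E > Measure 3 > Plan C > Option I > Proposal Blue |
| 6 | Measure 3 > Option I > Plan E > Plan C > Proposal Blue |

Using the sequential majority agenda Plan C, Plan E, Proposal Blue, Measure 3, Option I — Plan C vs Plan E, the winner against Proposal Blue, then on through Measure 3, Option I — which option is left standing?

Round 1: Plan C vs Plan E — 8–17, Plan E advances.
Round 2: Plan E vs Proposal Blue — 12–13, Proposal Blue advances.
Round 3: Proposal Blue vs Measure 3 — 12–13, Measure 3 advances.
Round 4: Measure 3 vs Option I — 14–11, Measure 3 advances.
The agenda winner is Measure 3.

Measure 3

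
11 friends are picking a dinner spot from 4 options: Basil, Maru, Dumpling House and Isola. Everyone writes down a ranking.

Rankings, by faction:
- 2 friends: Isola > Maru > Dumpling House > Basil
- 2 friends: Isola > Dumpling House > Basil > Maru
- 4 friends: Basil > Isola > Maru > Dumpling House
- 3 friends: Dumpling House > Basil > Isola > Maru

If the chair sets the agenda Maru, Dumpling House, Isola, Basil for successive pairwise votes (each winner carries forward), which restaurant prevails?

Round 1: Maru vs Dumpling House — 6–5, Maru advances.
Round 2: Maru vs Isola — 0–11, Isola advances.
Round 3: Isola vs Basil — 4–7, Basil advances.
Basil survives the agenda.

Basil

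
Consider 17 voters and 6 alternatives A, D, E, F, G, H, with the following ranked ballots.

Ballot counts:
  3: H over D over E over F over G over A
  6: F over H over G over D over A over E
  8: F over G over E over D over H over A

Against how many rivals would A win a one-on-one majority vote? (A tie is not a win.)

0

A against each rival (17 voters):
A–D: D 17–0.
A vs E: 6 to 11, E.
A vs F: A preferred on 0 ballots; F wins 17–0.
A vs G: A preferred on 0 ballots; G wins 17–0.
A–H: H 17–0.
A beats no one; loses to D, E, F, G, H — 0 pairwise wins.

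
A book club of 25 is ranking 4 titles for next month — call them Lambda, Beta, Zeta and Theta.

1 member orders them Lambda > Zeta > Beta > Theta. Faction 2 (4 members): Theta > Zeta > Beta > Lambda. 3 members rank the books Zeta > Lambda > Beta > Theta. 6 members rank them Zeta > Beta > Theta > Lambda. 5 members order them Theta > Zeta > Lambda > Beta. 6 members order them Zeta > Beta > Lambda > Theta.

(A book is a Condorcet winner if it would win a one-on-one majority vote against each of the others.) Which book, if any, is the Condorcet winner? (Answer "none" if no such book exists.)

Head-to-head results (25 members):
Lambda vs Beta: Beta wins 16–9.
Lambda vs Zeta: Zeta, 24–1.
Lambda vs Theta: Theta wins 15–10.
Beta vs Zeta: Zeta wins 25–0.
Beta vs Theta: Beta wins 16–9.
Zeta vs Theta: Zeta, 16–9.
Zeta beats each of Lambda, Beta, Theta — Zeta is the Condorcet winner.

Zeta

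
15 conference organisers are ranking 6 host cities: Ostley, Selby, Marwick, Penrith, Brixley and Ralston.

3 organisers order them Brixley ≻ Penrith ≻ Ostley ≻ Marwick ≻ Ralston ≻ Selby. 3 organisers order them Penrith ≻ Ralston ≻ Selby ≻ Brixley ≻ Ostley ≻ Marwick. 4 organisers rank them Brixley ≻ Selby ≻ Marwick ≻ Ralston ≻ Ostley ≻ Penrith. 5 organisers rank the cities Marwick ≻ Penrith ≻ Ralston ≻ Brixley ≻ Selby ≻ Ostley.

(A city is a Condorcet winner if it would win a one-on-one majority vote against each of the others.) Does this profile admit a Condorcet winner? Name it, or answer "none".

none

Head-to-head results (15 organisers):
Ostley vs Selby: Selby wins 12–3.
Ostley vs Marwick: Marwick, 9–6.
Ostley vs Penrith: Penrith wins 11–4.
Ostley vs Brixley: Ostley is ranked higher on 0 ballots, Brixley on 15. Brixley wins 15–0.
Ostley vs Ralston: Ostley preferred on 3 ballots; Ralston wins 12–3.
Selby vs Marwick: Marwick, 8–7.
Selby vs Penrith: Selby is ranked higher on 4 ballots, Penrith on 11. Penrith wins 11–4.
Selby vs Brixley: Brixley, 12–3.
Selby vs Ralston: Ralston, 11–4.
Marwick vs Penrith: Marwick is ranked higher on 4+5 = 9 ballots, Penrith on 6. Marwick wins 9–6.
Marwick–Brixley: Brixley 10–5.
Marwick vs Ralston: Marwick, 12–3.
Penrith–Brixley: Penrith 8–7.
Penrith vs Ralston: Penrith preferred on 3+3+5 = 11 ballots; Penrith wins 11–4.
Brixley vs Ralston: 3+4 = 7 for Brixley, 8 for Ralston — Ralston by 8–7.
Every city loses at least once (Ostley loses to Selby; Selby loses to Marwick; Marwick loses to Brixley; Penrith loses to Marwick; Brixley loses to Penrith; Ralston loses to Marwick). The majority relation contains the cycle Marwick → Penrith → Brixley → Marwick, so there is no Condorcet winner.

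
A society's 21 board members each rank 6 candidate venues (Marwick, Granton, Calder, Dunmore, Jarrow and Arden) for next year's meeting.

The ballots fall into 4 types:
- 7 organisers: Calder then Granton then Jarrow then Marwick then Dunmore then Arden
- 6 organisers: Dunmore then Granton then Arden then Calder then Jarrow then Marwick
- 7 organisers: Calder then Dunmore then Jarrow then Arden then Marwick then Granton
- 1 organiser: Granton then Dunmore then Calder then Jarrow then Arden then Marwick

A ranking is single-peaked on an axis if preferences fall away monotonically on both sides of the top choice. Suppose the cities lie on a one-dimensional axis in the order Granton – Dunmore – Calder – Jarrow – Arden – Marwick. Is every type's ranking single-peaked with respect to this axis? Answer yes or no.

no

Axis positions: Granton=1, Dunmore=2, Calder=3, Jarrow=4, Arden=5, Marwick=6.
Type 1: ranking walks positions 3-1-4-6-2-5; Granton is ranked above Dunmore even though Dunmore lies between Granton and the peak Calder on the axis — preferences dip and rise again. Not single-peaked.
Type 2: ranking walks positions 2-1-5-3-4-6; Arden is ranked above Calder even though Calder lies between Arden and the peak Dunmore on the axis — preferences dip and rise again. Not single-peaked.
Type 3 (peak Calder at position 3): ranking walks positions 3-2-4-5-6-1, expanding outward from the peak — single-peaked.
Type 4 (peak Granton at position 1): ranking walks positions 1-2-3-4-5-6, expanding outward from the peak — single-peaked.
Type 1 violates single-peakedness, so the profile is not single-peaked on this axis.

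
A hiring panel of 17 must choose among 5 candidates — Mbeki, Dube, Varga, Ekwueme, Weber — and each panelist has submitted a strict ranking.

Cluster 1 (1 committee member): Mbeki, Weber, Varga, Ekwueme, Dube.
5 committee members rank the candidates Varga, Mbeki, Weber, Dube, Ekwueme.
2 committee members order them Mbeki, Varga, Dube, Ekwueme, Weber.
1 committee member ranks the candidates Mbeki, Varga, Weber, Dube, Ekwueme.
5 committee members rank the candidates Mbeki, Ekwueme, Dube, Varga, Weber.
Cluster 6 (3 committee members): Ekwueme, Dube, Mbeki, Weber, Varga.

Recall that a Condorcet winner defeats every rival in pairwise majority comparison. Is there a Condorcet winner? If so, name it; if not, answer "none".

Check each pair by majority over 17 ballots:
Mbeki–Dube: Mbeki 14–3.
Mbeki vs Varga: Mbeki wins 12–5.
Mbeki vs Ekwueme: Mbeki wins 14–3.
Mbeki vs Weber: Mbeki, 17–0.
Dube–Varga: Varga 9–8.
Dube vs Ekwueme: Ekwueme wins 9–8.
Dube–Weber: Dube 10–7.
Varga vs Ekwueme: Varga wins 9–8.
Varga vs Weber: Varga wins 13–4.
Ekwueme vs Weber: Ekwueme, 10–7.
Mbeki beats each of Dube, Varga, Ekwueme, Weber — Mbeki is the Condorcet winner.

Mbeki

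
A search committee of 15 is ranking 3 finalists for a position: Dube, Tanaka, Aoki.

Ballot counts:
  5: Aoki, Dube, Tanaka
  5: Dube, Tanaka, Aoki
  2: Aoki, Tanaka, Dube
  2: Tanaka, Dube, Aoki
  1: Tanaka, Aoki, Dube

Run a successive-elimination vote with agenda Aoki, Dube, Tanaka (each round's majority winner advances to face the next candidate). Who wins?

Round 1: Aoki vs Dube — 8–7, Aoki advances.
Round 2: Aoki vs Tanaka — 7–8, Tanaka advances.
The agenda winner is Tanaka.

Tanaka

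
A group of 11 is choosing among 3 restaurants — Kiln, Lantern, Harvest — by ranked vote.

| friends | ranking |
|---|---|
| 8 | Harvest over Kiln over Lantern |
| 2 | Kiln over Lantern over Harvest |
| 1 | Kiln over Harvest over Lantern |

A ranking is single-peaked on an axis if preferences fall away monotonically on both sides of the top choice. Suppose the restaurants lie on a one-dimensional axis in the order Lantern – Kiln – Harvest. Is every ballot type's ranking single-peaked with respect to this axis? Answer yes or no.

Axis positions: Lantern=1, Kiln=2, Harvest=3.
Ballot type 1 (peak Harvest at position 3): ranking walks positions 3-2-1, expanding outward from the peak — single-peaked.
Ballot type 2 (peak Kiln at position 2): ranking walks positions 2-1-3, expanding outward from the peak — single-peaked.
Ballot type 3 (peak Kiln at position 2): ranking walks positions 2-3-1, expanding outward from the peak — single-peaked.
Every ranking is single-peaked on this axis.

yes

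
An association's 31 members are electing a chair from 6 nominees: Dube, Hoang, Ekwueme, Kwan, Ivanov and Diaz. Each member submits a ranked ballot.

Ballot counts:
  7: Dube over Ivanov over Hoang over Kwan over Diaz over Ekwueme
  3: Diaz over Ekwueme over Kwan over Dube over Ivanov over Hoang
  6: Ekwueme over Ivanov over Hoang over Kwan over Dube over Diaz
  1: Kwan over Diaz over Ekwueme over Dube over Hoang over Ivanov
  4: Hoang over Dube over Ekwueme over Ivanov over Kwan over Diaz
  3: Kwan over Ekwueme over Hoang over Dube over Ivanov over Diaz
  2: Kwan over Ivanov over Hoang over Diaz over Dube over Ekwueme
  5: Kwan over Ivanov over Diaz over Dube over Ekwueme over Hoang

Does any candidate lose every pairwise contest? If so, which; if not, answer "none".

none

Head-to-head results (31 voters):
Dube–Hoang: Dube 16–15.
Dube–Ekwueme: Dube 18–13.
Dube vs Kwan: 7+4 = 11 for Dube, 20 for Kwan — Kwan by 20–11.
Dube vs Ivanov: Dube preferred on 7+3+1+4+3 = 18 ballots; Dube wins 18–13.
Dube vs Diaz: Dube, 20–11.
Hoang vs Ekwueme: Hoang preferred on 7+4+2 = 13 ballots; Ekwueme wins 18–13.
Hoang–Kwan: Hoang 17–14.
Hoang vs Ivanov: Ivanov wins 23–8.
Hoang vs Diaz: Hoang is ranked higher on 7+6+4+3+2 = 22 ballots, Diaz on 9. Hoang wins 22–9.
Ekwueme vs Kwan: Kwan, 18–13.
Ekwueme vs Ivanov: Ekwueme preferred on 3+6+1+4+3 = 17 ballots; Ekwueme wins 17–14.
Ekwueme vs Diaz: Diaz, 18–13.
Kwan vs Ivanov: Ivanov wins 17–14.
Kwan vs Diaz: Kwan preferred on 28 ballots; Kwan wins 28–3.
Ivanov vs Diaz: Ivanov wins 27–4.
No candidate is winless: Dube beats Hoang; Hoang beats Kwan; Ekwueme beats Hoang; Kwan beats Dube; Ivanov beats Hoang; Diaz beats Ekwueme. There is no Condorcet loser.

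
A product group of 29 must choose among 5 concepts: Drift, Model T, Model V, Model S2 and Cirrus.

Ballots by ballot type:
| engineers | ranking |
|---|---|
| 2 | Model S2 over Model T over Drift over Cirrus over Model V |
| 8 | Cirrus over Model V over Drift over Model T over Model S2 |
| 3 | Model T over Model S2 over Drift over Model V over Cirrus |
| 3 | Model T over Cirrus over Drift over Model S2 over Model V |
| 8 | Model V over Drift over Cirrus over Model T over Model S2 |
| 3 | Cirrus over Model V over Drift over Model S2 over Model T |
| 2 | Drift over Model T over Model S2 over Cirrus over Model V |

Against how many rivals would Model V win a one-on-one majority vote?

Model V against each rival (29 engineers):
Model V vs Drift: 8+8+3 = 19 for Model V, 10 for Drift — Model V by 19–10.
Model V vs Model T: Model V wins 19–10.
Model V vs Model S2: 8+8+3 = 19 for Model V, 10 for Model S2 — Model V by 19–10.
Model V–Cirrus: Cirrus 18–11.
Model V beats Drift, Model T, Model S2; loses to Cirrus — 3 pairwise wins.

3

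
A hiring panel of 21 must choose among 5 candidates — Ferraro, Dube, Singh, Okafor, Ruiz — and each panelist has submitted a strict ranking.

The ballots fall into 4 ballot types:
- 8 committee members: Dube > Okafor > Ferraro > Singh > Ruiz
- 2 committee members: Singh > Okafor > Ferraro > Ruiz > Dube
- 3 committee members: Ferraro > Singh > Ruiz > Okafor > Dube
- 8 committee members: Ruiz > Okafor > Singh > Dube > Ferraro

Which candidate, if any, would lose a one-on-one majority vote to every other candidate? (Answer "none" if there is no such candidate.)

none

Pairwise majorities:
Ferraro vs Dube: Dube wins 16–5.
Ferraro vs Singh: Ferraro preferred on 8+3 = 11 ballots; Ferraro wins 11–10.
Ferraro–Okafor: Okafor 18–3.
Ferraro vs Ruiz: 8+2+3 = 13 for Ferraro, 8 for Ruiz — Ferraro by 13–8.
Dube vs Singh: Dube preferred on 8 ballots; Singh wins 13–8.
Dube vs Okafor: 8 to 13, Okafor.
Dube vs Ruiz: Ruiz, 13–8.
Singh vs Okafor: Singh preferred on 2+3 = 5 ballots; Okafor wins 16–5.
Singh vs Ruiz: 13 to 8, Singh.
Okafor vs Ruiz: Ruiz wins 11–10.
Every candidate wins at least one matchup (Ferraro beats Singh; Dube beats Ferraro; Singh beats Dube; Okafor beats Ferraro; Ruiz beats Dube), so there is no Condorcet loser.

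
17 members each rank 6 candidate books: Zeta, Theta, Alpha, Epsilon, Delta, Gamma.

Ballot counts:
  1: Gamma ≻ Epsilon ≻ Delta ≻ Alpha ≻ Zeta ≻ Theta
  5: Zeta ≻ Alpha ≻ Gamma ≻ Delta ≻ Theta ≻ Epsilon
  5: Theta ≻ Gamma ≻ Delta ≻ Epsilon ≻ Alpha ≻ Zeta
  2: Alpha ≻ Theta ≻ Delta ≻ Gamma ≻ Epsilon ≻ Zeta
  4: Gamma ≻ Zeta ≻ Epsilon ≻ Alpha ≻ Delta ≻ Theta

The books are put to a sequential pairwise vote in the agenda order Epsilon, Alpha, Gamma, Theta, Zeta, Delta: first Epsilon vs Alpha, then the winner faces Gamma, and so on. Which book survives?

Gamma

Round 1: Epsilon vs Alpha — 10–7, Epsilon advances.
Round 2: Epsilon vs Gamma — 0–17, Gamma advances.
Round 3: Gamma vs Theta — 10–7, Gamma advances.
Round 4: Gamma vs Zeta — 12–5, Gamma advances.
Round 5: Gamma vs Delta — 15–2, Gamma advances.
The agenda winner is Gamma.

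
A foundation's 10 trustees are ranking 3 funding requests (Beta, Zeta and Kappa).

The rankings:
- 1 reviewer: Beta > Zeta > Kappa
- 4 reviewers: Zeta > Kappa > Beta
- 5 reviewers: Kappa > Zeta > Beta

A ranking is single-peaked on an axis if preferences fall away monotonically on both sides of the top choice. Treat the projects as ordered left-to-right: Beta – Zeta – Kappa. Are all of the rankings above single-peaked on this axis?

Axis positions: Beta=1, Zeta=2, Kappa=3.
Faction 1 (peak Beta at position 1): ranking walks positions 1-2-3, expanding outward from the peak — single-peaked.
Faction 2 (peak Zeta at position 2): ranking walks positions 2-3-1, expanding outward from the peak — single-peaked.
Faction 3 (peak Kappa at position 3): ranking walks positions 3-2-1, expanding outward from the peak — single-peaked.
Every ranking is single-peaked on this axis.

yes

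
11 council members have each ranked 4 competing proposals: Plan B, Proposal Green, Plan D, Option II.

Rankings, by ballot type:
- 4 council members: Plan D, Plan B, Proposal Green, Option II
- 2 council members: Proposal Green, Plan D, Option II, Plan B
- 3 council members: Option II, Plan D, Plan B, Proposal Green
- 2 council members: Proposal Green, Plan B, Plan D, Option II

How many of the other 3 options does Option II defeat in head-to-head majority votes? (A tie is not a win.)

0

Option II against each rival (11 council members):
Option II–Plan B: Plan B 6–5.
Option II vs Proposal Green: Proposal Green, 8–3.
Option II vs Plan D: Plan D wins 8–3.
Option II beats no one; loses to Plan B, Proposal Green, Plan D — 0 pairwise wins.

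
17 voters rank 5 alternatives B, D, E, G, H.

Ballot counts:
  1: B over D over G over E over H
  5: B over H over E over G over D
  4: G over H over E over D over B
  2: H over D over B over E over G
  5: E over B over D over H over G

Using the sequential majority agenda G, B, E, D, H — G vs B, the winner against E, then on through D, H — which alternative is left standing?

H

Round 1: G vs B — 4–13, B advances.
Round 2: B vs E — 8–9, E advances.
Round 3: E vs D — 14–3, E advances.
Round 4: E vs H — 6–11, H advances.
H survives the agenda.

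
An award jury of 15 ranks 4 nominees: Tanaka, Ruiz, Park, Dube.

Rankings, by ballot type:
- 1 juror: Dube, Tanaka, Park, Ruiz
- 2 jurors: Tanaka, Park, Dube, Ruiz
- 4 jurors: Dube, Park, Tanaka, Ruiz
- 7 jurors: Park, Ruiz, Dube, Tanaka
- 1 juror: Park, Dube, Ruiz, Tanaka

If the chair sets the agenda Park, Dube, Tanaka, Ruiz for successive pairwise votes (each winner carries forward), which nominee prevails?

Park

Round 1: Park vs Dube — 10–5, Park advances.
Round 2: Park vs Tanaka — 12–3, Park advances.
Round 3: Park vs Ruiz — 15–0, Park advances.
Park survives the agenda.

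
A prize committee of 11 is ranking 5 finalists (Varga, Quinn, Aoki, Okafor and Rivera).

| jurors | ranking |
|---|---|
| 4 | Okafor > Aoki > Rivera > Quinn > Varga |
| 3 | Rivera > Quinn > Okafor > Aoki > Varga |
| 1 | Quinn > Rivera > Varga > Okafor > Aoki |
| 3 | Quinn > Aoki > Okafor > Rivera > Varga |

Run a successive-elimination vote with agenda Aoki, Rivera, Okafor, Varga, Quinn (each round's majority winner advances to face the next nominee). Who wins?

Quinn

Round 1: Aoki vs Rivera — 7–4, Aoki advances.
Round 2: Aoki vs Okafor — 3–8, Okafor advances.
Round 3: Okafor vs Varga — 10–1, Okafor advances.
Round 4: Okafor vs Quinn — 4–7, Quinn advances.
Quinn survives the agenda.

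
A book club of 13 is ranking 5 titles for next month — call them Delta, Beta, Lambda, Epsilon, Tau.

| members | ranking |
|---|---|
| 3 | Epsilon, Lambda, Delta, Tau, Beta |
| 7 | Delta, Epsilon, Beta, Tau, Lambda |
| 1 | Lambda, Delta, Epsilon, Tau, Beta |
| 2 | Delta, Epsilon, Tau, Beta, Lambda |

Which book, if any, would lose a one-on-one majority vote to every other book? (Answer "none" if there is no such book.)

Lambda

Head-to-head results (13 members):
Delta vs Beta: 3+7+1+2 = 13 for Delta, 0 for Beta — Delta by 13–0.
Delta vs Lambda: Delta is ranked higher on 7+2 = 9 ballots, Lambda on 4. Delta wins 9–4.
Delta vs Epsilon: 7+1+2 = 10 for Delta, 3 for Epsilon — Delta by 10–3.
Delta vs Tau: Delta preferred on 3+7+1+2 = 13 ballots; Delta wins 13–0.
Beta vs Lambda: Beta, 9–4.
Beta vs Epsilon: Epsilon wins 13–0.
Beta vs Tau: 7 for Beta, 6 for Tau — Beta by 7–6.
Lambda vs Epsilon: 1 to 12, Epsilon.
Lambda vs Tau: Tau wins 9–4.
Epsilon vs Tau: 13 to 0, Epsilon.
Only Lambda has no wins; Lambda is the Condorcet loser.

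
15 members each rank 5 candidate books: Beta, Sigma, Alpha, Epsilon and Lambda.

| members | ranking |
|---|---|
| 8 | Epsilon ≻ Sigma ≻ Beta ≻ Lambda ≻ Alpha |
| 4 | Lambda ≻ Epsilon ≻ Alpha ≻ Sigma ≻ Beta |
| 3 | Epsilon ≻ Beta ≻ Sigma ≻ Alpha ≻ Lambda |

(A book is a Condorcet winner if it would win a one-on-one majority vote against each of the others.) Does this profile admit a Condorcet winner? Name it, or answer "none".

Check each pair by majority over 15 ballots:
Beta vs Sigma: 3 to 12, Sigma.
Beta vs Alpha: Beta preferred on 8+3 = 11 ballots; Beta wins 11–4.
Beta vs Epsilon: 0 for Beta, 15 for Epsilon — Epsilon by 15–0.
Beta vs Lambda: Beta is ranked higher on 8+3 = 11 ballots, Lambda on 4. Beta wins 11–4.
Sigma vs Alpha: Sigma preferred on 8+3 = 11 ballots; Sigma wins 11–4.
Sigma vs Epsilon: 0 to 15, Epsilon.
Sigma vs Lambda: 11 to 4, Sigma.
Alpha vs Epsilon: 0 to 15, Epsilon.
Alpha vs Lambda: 3 to 12, Lambda.
Epsilon vs Lambda: Epsilon is ranked higher on 8+3 = 11 ballots, Lambda on 4. Epsilon wins 11–4.
Epsilon beats each of Beta, Sigma, Alpha, Lambda — Epsilon is the Condorcet winner.

Epsilon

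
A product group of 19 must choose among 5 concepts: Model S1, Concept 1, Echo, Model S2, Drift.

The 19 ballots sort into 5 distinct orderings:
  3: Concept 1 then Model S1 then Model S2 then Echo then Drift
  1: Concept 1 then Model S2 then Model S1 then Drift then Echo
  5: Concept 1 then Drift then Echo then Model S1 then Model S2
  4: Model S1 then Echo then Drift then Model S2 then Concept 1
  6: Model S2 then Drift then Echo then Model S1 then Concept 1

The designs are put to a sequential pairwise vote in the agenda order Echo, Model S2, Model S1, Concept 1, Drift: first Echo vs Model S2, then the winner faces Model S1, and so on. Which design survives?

Round 1: Echo vs Model S2 — 9–10, Model S2 advances.
Round 2: Model S2 vs Model S1 — 7–12, Model S1 advances.
Round 3: Model S1 vs Concept 1 — 10–9, Model S1 advances.
Round 4: Model S1 vs Drift — 8–11, Drift advances.
Drift survives the agenda.

Drift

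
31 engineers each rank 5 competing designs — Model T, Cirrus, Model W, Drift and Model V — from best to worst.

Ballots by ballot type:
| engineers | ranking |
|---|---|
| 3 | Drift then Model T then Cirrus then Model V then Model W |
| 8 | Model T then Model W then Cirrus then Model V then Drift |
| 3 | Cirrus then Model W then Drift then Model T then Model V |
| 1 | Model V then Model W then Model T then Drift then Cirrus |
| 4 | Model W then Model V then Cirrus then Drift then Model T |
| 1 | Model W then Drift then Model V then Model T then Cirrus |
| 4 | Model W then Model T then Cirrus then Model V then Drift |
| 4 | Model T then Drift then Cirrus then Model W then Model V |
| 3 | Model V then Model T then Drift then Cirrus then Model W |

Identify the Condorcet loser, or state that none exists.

Pairwise majorities:
Model T vs Cirrus: Model T, 24–7.
Model T vs Model W: Model T wins 18–13.
Model T vs Drift: 8+1+4+4+3 = 20 for Model T, 11 for Drift — Model T by 20–11.
Model T vs Model V: 3+8+3+4+4 = 22 for Model T, 9 for Model V — Model T by 22–9.
Cirrus–Model W: Model W 18–13.
Cirrus vs Drift: Cirrus wins 19–12.
Cirrus vs Model V: Cirrus, 22–9.
Model W vs Drift: 8+3+1+4+1+4 = 21 for Model W, 10 for Drift — Model W by 21–10.
Model W vs Model V: Model W, 24–7.
Drift vs Model V: Drift is ranked higher on 3+3+1+4 = 11 ballots, Model V on 20. Model V wins 20–11.
Drift loses to every other design — it is the Condorcet loser.

Drift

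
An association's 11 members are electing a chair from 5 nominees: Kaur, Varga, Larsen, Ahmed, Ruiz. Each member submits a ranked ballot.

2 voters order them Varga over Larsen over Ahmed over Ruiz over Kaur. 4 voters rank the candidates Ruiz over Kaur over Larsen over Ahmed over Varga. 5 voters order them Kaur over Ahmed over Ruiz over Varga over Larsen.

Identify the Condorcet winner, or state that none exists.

none

Head-to-head results (11 voters):
Kaur vs Varga: Kaur is ranked higher on 4+5 = 9 ballots, Varga on 2. Kaur wins 9–2.
Kaur vs Larsen: 4+5 = 9 for Kaur, 2 for Larsen — Kaur by 9–2.
Kaur vs Ahmed: 9 to 2, Kaur.
Kaur vs Ruiz: Kaur is ranked higher on 5 ballots, Ruiz on 6. Ruiz wins 6–5.
Varga vs Larsen: 2+5 = 7 for Varga, 4 for Larsen — Varga by 7–4.
Varga vs Ahmed: Varga is ranked higher on 2 ballots, Ahmed on 9. Ahmed wins 9–2.
Varga vs Ruiz: 2 for Varga, 9 for Ruiz — Ruiz by 9–2.
Larsen vs Ahmed: 6 to 5, Larsen.
Larsen vs Ruiz: Larsen preferred on 2 ballots; Ruiz wins 9–2.
Ahmed vs Ruiz: Ahmed is ranked higher on 2+5 = 7 ballots, Ruiz on 4. Ahmed wins 7–4.
No candidate is unbeaten: Kaur loses to Ruiz; Varga loses to Kaur; Larsen loses to Kaur; Ahmed loses to Kaur; Ruiz loses to Ahmed. In particular Kaur → Ahmed → Ruiz → Kaur is a majority cycle — no Condorcet winner exists.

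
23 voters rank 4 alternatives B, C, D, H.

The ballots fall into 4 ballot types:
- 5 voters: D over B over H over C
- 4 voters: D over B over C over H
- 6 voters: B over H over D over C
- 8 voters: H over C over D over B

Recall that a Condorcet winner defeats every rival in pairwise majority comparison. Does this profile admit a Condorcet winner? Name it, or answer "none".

Check each pair by majority over 23 ballots:
B vs C: 5+4+6 = 15 for B, 8 for C — B by 15–8.
B vs D: 6 for B, 17 for D — D by 17–6.
B vs H: B preferred on 5+4+6 = 15 ballots; B wins 15–8.
C vs D: C is ranked higher on 8 ballots, D on 15. D wins 15–8.
C vs H: C is ranked higher on 4 ballots, H on 19. H wins 19–4.
D vs H: 9 to 14, H.
Each alternative drops at least one matchup (B loses to D; C loses to B; D loses to H; H loses to B); the cycle B beats H beats D beats B rules out a Condorcet winner.

none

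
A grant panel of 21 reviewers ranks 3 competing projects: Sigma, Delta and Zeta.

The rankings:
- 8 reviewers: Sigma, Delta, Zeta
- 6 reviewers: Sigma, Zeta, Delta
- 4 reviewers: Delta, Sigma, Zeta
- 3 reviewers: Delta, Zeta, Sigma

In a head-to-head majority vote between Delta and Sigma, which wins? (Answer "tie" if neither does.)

Ballots ranking Delta above Sigma: 4 + 3 = 7.
Ballots ranking Sigma above Delta: 21 − 7 = 14.
Sigma wins the head-to-head 14–7.

Sigma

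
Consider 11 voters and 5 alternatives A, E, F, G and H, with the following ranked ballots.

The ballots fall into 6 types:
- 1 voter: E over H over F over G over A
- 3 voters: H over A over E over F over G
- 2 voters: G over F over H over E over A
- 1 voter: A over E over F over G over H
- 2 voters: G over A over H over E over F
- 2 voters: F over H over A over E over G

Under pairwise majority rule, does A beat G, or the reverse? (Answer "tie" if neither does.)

Ballots ranking A above G: 3 + 1 + 2 = 6.
Ballots ranking G above A: 11 − 6 = 5.
A wins the head-to-head 6–5.

A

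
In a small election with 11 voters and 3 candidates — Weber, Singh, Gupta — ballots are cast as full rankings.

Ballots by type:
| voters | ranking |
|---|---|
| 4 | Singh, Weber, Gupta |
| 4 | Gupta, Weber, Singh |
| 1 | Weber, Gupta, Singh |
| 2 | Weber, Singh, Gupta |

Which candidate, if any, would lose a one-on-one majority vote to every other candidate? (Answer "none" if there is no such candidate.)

Gupta

Head-to-head results (11 voters):
Weber vs Singh: Weber, 7–4.
Weber–Gupta: Weber 7–4.
Singh vs Gupta: Singh is ranked higher on 4+2 = 6 ballots, Gupta on 5. Singh wins 6–5.
Only Gupta has no wins; Gupta is the Condorcet loser.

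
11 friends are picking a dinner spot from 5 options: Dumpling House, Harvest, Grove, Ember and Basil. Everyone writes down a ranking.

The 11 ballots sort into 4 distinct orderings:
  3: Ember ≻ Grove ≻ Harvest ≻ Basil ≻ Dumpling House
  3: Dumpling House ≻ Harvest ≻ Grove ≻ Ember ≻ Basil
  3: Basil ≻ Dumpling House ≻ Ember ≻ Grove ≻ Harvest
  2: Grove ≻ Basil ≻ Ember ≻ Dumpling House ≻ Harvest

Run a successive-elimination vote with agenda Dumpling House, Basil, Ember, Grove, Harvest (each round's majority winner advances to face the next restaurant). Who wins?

Round 1: Dumpling House vs Basil — 3–8, Basil advances.
Round 2: Basil vs Ember — 5–6, Ember advances.
Round 3: Ember vs Grove — 6–5, Ember advances.
Round 4: Ember vs Harvest — 8–3, Ember advances.
The agenda winner is Ember.

Ember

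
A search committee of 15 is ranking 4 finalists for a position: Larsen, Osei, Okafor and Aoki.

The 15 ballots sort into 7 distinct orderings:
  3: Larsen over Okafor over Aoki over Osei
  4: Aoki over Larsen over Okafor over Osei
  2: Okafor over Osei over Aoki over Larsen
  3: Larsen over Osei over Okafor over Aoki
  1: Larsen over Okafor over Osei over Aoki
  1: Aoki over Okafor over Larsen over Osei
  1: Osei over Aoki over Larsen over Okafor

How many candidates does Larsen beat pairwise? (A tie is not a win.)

Larsen against each rival (15 committee members):
Larsen vs Osei: Larsen, 12–3.
Larsen–Okafor: Larsen 12–3.
Larsen vs Aoki: 3+3+1 = 7 for Larsen, 8 for Aoki — Aoki by 8–7.
Larsen beats Osei, Okafor; loses to Aoki — 2 pairwise wins.

2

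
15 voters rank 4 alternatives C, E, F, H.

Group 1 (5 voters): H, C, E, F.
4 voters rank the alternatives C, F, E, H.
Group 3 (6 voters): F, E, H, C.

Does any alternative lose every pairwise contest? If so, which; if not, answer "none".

Head-to-head results (15 voters):
C–E: C 9–6.
C vs F: C wins 9–6.
C vs H: C is ranked higher on 4 ballots, H on 11. H wins 11–4.
E vs F: E is ranked higher on 5 ballots, F on 10. F wins 10–5.
E vs H: E preferred on 4+6 = 10 ballots; E wins 10–5.
F vs H: 4+6 = 10 for F, 5 for H — F by 10–5.
Each alternative has at least one pairwise win (C beats E; E beats H; F beats E; H beats C) — no Condorcet loser.

none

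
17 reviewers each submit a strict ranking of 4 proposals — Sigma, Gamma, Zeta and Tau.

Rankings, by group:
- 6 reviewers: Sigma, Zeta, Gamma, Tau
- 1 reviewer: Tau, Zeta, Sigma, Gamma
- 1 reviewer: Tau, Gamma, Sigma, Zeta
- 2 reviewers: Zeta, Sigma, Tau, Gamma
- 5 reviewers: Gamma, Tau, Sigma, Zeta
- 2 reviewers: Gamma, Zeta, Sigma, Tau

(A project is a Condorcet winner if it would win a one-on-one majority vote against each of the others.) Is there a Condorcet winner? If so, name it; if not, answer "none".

Sigma

Pairwise majorities:
Sigma vs Gamma: Sigma is ranked higher on 6+1+2 = 9 ballots, Gamma on 8. Sigma wins 9–8.
Sigma vs Zeta: Sigma, 12–5.
Sigma–Tau: Sigma 10–7.
Gamma vs Zeta: 1+5+2 = 8 for Gamma, 9 for Zeta — Zeta by 9–8.
Gamma vs Tau: Gamma, 13–4.
Zeta–Tau: Zeta 10–7.
Sigma wins every pairwise contest, so Sigma is the Condorcet winner.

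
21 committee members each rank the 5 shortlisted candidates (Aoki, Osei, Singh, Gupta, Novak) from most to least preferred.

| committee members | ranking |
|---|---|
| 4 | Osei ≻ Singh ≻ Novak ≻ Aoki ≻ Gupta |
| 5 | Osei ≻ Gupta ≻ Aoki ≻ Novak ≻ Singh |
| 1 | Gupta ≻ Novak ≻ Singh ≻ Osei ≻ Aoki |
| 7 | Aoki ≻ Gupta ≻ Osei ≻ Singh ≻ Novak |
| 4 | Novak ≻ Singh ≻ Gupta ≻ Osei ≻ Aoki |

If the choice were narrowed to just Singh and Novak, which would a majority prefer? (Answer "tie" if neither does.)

Ballots ranking Singh above Novak: 4 + 7 = 11.
Ballots ranking Novak above Singh: 21 − 11 = 10.
Singh wins the head-to-head 11–10.

Singh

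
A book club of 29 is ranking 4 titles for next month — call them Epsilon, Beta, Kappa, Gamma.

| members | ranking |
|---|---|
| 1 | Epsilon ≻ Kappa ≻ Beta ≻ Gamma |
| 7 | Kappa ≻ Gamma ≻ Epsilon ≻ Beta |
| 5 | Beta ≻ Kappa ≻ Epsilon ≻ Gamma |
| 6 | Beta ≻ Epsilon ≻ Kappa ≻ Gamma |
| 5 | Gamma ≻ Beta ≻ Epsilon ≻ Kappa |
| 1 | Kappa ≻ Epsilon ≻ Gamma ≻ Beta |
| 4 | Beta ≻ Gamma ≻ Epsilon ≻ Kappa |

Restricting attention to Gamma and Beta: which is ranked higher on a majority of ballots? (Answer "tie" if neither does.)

Ballots ranking Gamma above Beta: 7 + 5 + 1 = 13.
Ballots ranking Beta above Gamma: 29 − 13 = 16.
Beta wins the head-to-head 16–13.

Beta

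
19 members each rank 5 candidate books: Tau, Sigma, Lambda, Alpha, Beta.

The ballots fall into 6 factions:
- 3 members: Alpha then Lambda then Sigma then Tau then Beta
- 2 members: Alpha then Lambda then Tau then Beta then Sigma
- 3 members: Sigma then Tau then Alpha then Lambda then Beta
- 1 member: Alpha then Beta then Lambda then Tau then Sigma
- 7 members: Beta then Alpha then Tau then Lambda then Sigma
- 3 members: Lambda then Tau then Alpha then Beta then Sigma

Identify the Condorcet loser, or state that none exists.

Head-to-head results (19 members):
Tau vs Sigma: 13 to 6, Tau.
Tau vs Lambda: 10 to 9, Tau.
Tau vs Alpha: Alpha wins 13–6.
Tau vs Beta: Tau, 11–8.
Sigma vs Lambda: Lambda, 16–3.
Sigma vs Alpha: 3 for Sigma, 16 for Alpha — Alpha by 16–3.
Sigma vs Beta: Beta wins 13–6.
Lambda–Alpha: Alpha 16–3.
Lambda vs Beta: 11 to 8, Lambda.
Alpha vs Beta: Alpha is ranked higher on 3+2+3+1+3 = 12 ballots, Beta on 7. Alpha wins 12–7.
Sigma is beaten in every head-to-head and is the Condorcet loser.

Sigma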